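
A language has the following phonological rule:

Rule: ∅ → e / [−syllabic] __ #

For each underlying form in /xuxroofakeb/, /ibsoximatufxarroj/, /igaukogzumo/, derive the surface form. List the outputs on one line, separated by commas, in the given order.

xuxroofakebe, ibsoximatufxarroje, igaukogzumo

/xuxroofakeb/: the form ends in the consonant /b/, so [e] is inserted word-finally. → [xuxroofakebe].
/ibsoximatufxarroj/: the form ends in the consonant /j/, so [e] is inserted word-finally. → [ibsoximatufxarroje].
/igaukogzumo/: the rule's environment is not met; surfaces unchanged as [igaukogzumo].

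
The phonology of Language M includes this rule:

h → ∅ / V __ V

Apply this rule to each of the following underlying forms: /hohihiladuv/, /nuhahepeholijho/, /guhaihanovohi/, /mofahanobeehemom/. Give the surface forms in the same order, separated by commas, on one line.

/hohihiladuv/: /h/ occurs between vowels /o/ and /i/, so it deletes. /h/ occurs between vowels /i/ and /i/, so it deletes. → [hoiiladuv].
/nuhahepeholijho/: /h/ occurs between vowels /u/ and /a/, so it deletes. /h/ occurs between vowels /a/ and /e/, so it deletes. /h/ occurs between vowels /e/ and /o/, so it deletes. → [nuaepeolijho].
/guhaihanovohi/: /h/ occurs between vowels /u/ and /a/, so it deletes. /h/ occurs between vowels /i/ and /a/, so it deletes. /h/ occurs between vowels /o/ and /i/, so it deletes. → [guaianovoi].
/mofahanobeehemom/: /h/ occurs between vowels /a/ and /a/, so it deletes. /h/ occurs between vowels /e/ and /e/, so it deletes. → [mofaanobeeemom].

hoiiladuv, nuaepeolijho, guaianovoi, mofaanobeeemom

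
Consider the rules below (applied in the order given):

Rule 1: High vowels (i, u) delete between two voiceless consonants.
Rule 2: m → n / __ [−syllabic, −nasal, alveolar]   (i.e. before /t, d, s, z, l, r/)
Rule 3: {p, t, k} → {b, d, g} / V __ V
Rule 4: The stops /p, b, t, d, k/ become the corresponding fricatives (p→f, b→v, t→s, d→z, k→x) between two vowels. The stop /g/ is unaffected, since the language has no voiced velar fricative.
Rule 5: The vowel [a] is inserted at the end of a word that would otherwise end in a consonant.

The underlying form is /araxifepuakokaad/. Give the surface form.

Rule 1 (high vowel syncope): /i/ is a high vowel flanked by voiceless consonants /x/ and /f/, so it deletes. /araxifepuakokaad/ → araxfepuakokaad.
Rule 2 (nasal place assimilation): no segment meets the environment; /araxfepuakokaad/ is unchanged.
Rule 3 (intervocalic voicing): /p/ is a voiceless stop between vowels /e/ and /u/, so it voices to [b]. /k/ is a voiceless stop between vowels /a/ and /o/, so it voices to [g]. /k/ is a voiceless stop between vowels /o/ and /a/, so it voices to [g]. /araxfepuakokaad/ → araxfebuagogaad.
Rule 4 (intervocalic spirantization): /b/ is a stop between vowels /e/ and /u/, so it spirantizes to the fricative [v]. /araxfebuagogaad/ → araxfevuagogaad.
Rule 5 (final a-epenthesis): the form ends in the consonant /d/, so [a] is inserted word-finally. /araxfevuagogaad/ → araxfevuagogaada.

araxfevuagogaada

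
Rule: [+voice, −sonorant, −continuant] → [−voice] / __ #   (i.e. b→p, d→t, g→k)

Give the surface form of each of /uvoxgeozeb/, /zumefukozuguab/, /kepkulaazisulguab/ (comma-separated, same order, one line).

uvoxgeozep, zumefukozuguap, kepkulaazisulguap

/uvoxgeozeb/: /b/ is a voiced stop in word-final position, so it devoices to [p]. → [uvoxgeozep].
/zumefukozuguab/: /b/ is a voiced stop in word-final position, so it devoices to [p]. → [zumefukozuguap].
/kepkulaazisulguab/: /b/ is a voiced stop in word-final position, so it devoices to [p]. → [kepkulaazisulguap].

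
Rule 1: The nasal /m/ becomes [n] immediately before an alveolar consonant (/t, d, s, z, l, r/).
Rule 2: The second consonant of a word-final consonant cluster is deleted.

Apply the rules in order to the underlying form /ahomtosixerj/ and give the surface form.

ahontosixer

Rule 1 (nasal place assimilation): /m/ precedes the alveolar consonant /t/, so it assimilates in place to [n]. /ahomtosixerj/ → ahontosixerj.
Rule 2 (final cluster simplification): /j/ is the second consonant of a word-final cluster /rj/, so it deletes. /ahontosixerj/ → ahontosixer.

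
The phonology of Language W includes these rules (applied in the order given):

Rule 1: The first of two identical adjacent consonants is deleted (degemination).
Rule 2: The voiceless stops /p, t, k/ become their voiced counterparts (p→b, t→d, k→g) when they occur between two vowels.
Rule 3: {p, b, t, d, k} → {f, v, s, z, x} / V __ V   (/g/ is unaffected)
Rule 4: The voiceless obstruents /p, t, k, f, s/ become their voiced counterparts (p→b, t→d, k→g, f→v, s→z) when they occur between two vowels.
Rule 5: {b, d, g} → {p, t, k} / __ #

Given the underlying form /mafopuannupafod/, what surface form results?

mavovuanuvavot

Rule 1 (degemination): /nn/ is a geminate; the first /n/ deletes. /mafopuannupafod/ → mafopuanupafod.
Rule 2 (intervocalic voicing): /p/ is a voiceless stop between vowels /o/ and /u/, so it voices to [b]. /p/ is a voiceless stop between vowels /u/ and /a/, so it voices to [b]. /mafopuanupafod/ → mafobuanubafod.
Rule 3 (intervocalic spirantization): /b/ is a stop between vowels /o/ and /u/, so it spirantizes to the fricative [v]. /b/ is a stop between vowels /u/ and /a/, so it spirantizes to the fricative [v]. /mafobuanubafod/ → mafovuanuvafod.
Rule 4 (intervocalic voicing): /f/ is a voiceless obstruent between vowels /a/ and /o/, so it voices to [v]. /f/ is a voiceless obstruent between vowels /a/ and /o/, so it voices to [v]. /mafovuanuvafod/ → mavovuanuvavod.
Rule 5 (final devoicing): /d/ is a voiced stop in word-final position, so it devoices to [t]. /mavovuanuvavod/ → mavovuanuvavot.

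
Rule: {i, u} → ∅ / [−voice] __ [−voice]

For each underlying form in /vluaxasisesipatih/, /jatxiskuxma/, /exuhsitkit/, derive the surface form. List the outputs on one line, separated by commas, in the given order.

/vluaxasisesipatih/: /i/ is a high vowel flanked by voiceless consonants /s/ and /s/, so it deletes. /i/ is a high vowel flanked by voiceless consonants /s/ and /p/, so it deletes. /i/ is a high vowel flanked by voiceless consonants /t/ and /h/, so it deletes. → [vluaxassespath].
/jatxiskuxma/: /i/ is a high vowel flanked by voiceless consonants /x/ and /s/, so it deletes. /u/ is a high vowel flanked by voiceless consonants /k/ and /x/, so it deletes. → [jatxskxma].
/exuhsitkit/: /u/ is a high vowel flanked by voiceless consonants /x/ and /h/, so it deletes. /i/ is a high vowel flanked by voiceless consonants /s/ and /t/, so it deletes. /i/ is a high vowel flanked by voiceless consonants /k/ and /t/, so it deletes. → [exhstkt].

vluaxassespath, jatxskxma, exhstkt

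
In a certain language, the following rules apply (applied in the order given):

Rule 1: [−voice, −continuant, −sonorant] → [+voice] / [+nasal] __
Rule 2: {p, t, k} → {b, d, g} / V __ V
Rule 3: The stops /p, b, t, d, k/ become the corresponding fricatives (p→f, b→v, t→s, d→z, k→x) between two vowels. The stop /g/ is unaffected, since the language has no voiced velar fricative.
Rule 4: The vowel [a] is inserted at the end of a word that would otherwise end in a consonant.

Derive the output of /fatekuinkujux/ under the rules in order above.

Rule 1 (post-nasal voicing): /k/ is a voiceless stop immediately after the nasal /n/, so it voices to [g]. /fatekuinkujux/ → fatekuingujux.
Rule 2 (intervocalic voicing): /t/ is a voiceless stop between vowels /a/ and /e/, so it voices to [d]. /k/ is a voiceless stop between vowels /e/ and /u/, so it voices to [g]. /fatekuingujux/ → fadeguingujux.
Rule 3 (intervocalic spirantization): /d/ is a stop between vowels /a/ and /e/, so it spirantizes to the fricative [z]. /fadeguingujux/ → fazeguingujux.
Rule 4 (final a-epenthesis): the form ends in the consonant /x/, so [a] is inserted word-finally. /fazeguingujux/ → fazeguingujuxa.

fazeguingujuxa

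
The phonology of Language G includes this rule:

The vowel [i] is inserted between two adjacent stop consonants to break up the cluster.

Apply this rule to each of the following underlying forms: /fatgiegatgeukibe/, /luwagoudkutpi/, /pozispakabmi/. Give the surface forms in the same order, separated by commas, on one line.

fatigiegatigeukibe, luwagoudikutipi, pozispakabmi

/fatgiegatgeukibe/: /t/ and /g/ form a stop–stop cluster, so [i] is inserted between them. /t/ and /g/ form a stop–stop cluster, so [i] is inserted between them. → [fatigiegatigeukibe].
/luwagoudkutpi/: /d/ and /k/ form a stop–stop cluster, so [i] is inserted between them. /t/ and /p/ form a stop–stop cluster, so [i] is inserted between them. → [luwagoudikutipi].
/pozispakabmi/: the rule's environment is not met; surfaces unchanged as [pozispakabmi].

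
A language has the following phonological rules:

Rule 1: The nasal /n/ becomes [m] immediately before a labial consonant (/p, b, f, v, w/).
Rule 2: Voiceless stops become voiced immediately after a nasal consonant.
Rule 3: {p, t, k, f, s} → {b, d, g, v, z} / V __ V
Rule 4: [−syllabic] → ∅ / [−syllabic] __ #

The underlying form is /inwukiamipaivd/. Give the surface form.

imwugiamibaiv

Rule 1 (nasal place assimilation): /n/ precedes the labial consonant /w/, so it assimilates in place to [m]. /inwukiamipaivd/ → imwukiamipaivd.
Rule 2 (post-nasal voicing): no segment meets the environment; /imwukiamipaivd/ is unchanged.
Rule 3 (intervocalic voicing): /k/ is a voiceless obstruent between vowels /u/ and /i/, so it voices to [g]. /p/ is a voiceless obstruent between vowels /i/ and /a/, so it voices to [b]. /imwukiamipaivd/ → imwugiamibaivd.
Rule 4 (final cluster simplification): /d/ is the second consonant of a word-final cluster /vd/, so it deletes. /imwugiamibaivd/ → imwugiamibaiv.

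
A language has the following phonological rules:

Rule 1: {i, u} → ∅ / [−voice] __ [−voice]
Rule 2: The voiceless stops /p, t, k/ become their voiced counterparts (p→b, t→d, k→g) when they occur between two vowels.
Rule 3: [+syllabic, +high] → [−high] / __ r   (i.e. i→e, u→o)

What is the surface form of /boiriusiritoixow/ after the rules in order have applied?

boeriuseridoixow

Rule 1 (high vowel syncope): no segment meets the environment; /boiriusiritoixow/ is unchanged.
Rule 2 (intervocalic voicing): /t/ is a voiceless stop between vowels /i/ and /o/, so it voices to [d]. /boiriusiritoixow/ → boiriusiridoixow.
Rule 3 (pre-rhotic lowering): /i/ is a high vowel immediately before /r/, so it lowers to [e]. /i/ is a high vowel immediately before /r/, so it lowers to [e]. /boiriusiridoixow/ → boeriuseridoixow.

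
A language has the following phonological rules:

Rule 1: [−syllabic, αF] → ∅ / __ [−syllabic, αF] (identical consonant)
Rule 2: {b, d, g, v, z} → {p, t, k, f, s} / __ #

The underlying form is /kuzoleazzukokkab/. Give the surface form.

kuzoleazukokap

Rule 1 (degemination): /zz/ is a geminate; the first /z/ deletes. /kk/ is a geminate; the first /k/ deletes. /kuzoleazzukokkab/ → kuzoleazukokab.
Rule 2 (final devoicing): /b/ is a voiced obstruent in word-final position, so it devoices to [p]. /kuzoleazukokab/ → kuzoleazukokap.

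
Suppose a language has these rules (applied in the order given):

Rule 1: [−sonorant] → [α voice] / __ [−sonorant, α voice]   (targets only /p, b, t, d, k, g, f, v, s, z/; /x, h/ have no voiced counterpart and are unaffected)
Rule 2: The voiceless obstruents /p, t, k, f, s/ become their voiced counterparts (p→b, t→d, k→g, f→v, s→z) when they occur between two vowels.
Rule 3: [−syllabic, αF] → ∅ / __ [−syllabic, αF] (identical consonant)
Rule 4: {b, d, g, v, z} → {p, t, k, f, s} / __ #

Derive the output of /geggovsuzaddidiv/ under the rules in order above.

Rule 1 (regressive voicing assimilation): /v/ precedes the voiceless obstruent /s/, so it devoices to [f] by assimilation. /geggovsuzaddidiv/ → geggofsuzaddidiv.
Rule 2 (intervocalic voicing): no segment meets the environment; /geggofsuzaddidiv/ is unchanged.
Rule 3 (degemination): /gg/ is a geminate; the first /g/ deletes. /dd/ is a geminate; the first /d/ deletes. /geggofsuzaddidiv/ → gegofsuzadidiv.
Rule 4 (final devoicing): /v/ is a voiced obstruent in word-final position, so it devoices to [f]. /gegofsuzadidiv/ → gegofsuzadidif.

gegofsuzadidif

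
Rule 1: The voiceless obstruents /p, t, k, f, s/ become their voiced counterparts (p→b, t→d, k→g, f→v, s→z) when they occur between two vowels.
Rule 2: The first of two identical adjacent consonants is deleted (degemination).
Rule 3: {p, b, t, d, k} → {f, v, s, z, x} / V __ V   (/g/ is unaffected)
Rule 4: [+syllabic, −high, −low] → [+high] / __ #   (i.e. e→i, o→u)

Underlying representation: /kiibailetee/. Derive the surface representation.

Rule 1 (intervocalic voicing): /t/ is a voiceless obstruent between vowels /e/ and /e/, so it voices to [d]. /kiibailetee/ → kiibailedee.
Rule 2 (degemination): no segment meets the environment; /kiibailedee/ is unchanged.
Rule 3 (intervocalic spirantization): /b/ is a stop between vowels /i/ and /a/, so it spirantizes to the fricative [v]. /d/ is a stop between vowels /e/ and /e/, so it spirantizes to the fricative [z]. /kiibailedee/ → kiivailezee.
Rule 4 (final vowel raising): /e/ is a mid vowel in word-final position, so it raises to [i]. /kiivailezee/ → kiivailezei.

kiivailezei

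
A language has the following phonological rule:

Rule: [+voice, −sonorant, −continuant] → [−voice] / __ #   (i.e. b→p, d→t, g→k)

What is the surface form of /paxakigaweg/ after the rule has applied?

paxakigawek

Scanning /paxakigaweg/: /g/ at position 7 is not in the conditioning environment; /g/ is a voiced stop in word-final position, so it devoices to [k].
Result: [paxakigawek].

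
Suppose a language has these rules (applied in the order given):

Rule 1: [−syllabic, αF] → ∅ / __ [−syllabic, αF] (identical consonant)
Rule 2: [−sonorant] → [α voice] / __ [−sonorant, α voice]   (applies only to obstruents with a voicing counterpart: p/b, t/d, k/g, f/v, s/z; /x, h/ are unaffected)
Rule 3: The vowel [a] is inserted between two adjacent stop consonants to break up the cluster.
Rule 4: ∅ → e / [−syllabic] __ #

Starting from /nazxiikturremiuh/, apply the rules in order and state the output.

nasxiikaturemiuhe

Rule 1 (degemination): /rr/ is a geminate; the first /r/ deletes. /nazxiikturremiuh/ → nazxiikturemiuh.
Rule 2 (regressive voicing assimilation): /z/ precedes the voiceless obstruent /x/, so it devoices to [s] by assimilation. /nazxiikturemiuh/ → nasxiikturemiuh.
Rule 3 (stop-cluster a-epenthesis): /k/ and /t/ form a stop–stop cluster, so [a] is inserted between them. /nasxiikturemiuh/ → nasxiikaturemiuh.
Rule 4 (final e-epenthesis): the form ends in the consonant /h/, so [e] is inserted word-finally. /nasxiikaturemiuh/ → nasxiikaturemiuhe.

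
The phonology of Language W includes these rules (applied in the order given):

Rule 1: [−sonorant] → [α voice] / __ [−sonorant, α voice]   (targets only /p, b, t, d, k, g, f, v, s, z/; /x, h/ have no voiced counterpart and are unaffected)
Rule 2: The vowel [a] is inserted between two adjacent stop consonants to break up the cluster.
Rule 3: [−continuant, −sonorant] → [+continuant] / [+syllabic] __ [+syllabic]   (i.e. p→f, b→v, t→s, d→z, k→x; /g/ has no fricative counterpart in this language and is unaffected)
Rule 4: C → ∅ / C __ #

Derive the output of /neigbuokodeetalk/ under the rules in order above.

neigavuoxozeesal

Rule 1 (regressive voicing assimilation): no segment meets the environment; /neigbuokodeetalk/ is unchanged.
Rule 2 (stop-cluster a-epenthesis): /g/ and /b/ form a stop–stop cluster, so [a] is inserted between them. /neigbuokodeetalk/ → neigabuokodeetalk.
Rule 3 (intervocalic spirantization): /b/ is a stop between vowels /a/ and /u/, so it spirantizes to the fricative [v]. /k/ is a stop between vowels /o/ and /o/, so it spirantizes to the fricative [x]. /d/ is a stop between vowels /o/ and /e/, so it spirantizes to the fricative [z]. /t/ is a stop between vowels /e/ and /a/, so it spirantizes to the fricative [s]. /neigabuokodeetalk/ → neigavuoxozeesalk.
Rule 4 (final cluster simplification): /k/ is the second consonant of a word-final cluster /lk/, so it deletes. /neigavuoxozeesalk/ → neigavuoxozeesal.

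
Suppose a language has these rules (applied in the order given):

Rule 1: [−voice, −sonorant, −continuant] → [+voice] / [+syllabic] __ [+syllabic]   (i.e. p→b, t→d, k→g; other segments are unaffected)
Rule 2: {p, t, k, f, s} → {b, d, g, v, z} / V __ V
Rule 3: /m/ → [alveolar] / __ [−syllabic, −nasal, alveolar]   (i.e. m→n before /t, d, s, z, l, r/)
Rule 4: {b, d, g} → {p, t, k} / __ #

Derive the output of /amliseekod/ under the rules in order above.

anlizeegot

Rule 1 (intervocalic voicing): /k/ is a voiceless stop between vowels /e/ and /o/, so it voices to [g]. /amliseekod/ → amliseegod.
Rule 2 (intervocalic voicing): /s/ is a voiceless obstruent between vowels /i/ and /e/, so it voices to [z]. /amliseegod/ → amlizeegod.
Rule 3 (nasal place assimilation): /m/ precedes the alveolar consonant /l/, so it assimilates in place to [n]. /amlizeegod/ → anlizeegod.
Rule 4 (final devoicing): /d/ is a voiced stop in word-final position, so it devoices to [t]. /anlizeegod/ → anlizeegot.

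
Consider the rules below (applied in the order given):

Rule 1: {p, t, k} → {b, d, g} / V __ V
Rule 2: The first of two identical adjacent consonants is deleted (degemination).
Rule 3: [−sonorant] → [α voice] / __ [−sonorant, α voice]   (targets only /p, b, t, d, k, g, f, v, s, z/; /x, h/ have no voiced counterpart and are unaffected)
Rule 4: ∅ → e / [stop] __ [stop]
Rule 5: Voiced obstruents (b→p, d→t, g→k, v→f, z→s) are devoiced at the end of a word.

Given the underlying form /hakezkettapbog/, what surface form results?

hagesketabebok

Rule 1 (intervocalic voicing): /k/ is a voiceless stop between vowels /a/ and /e/, so it voices to [g]. /hakezkettapbog/ → hagezkettapbog.
Rule 2 (degemination): /tt/ is a geminate; the first /t/ deletes. /hagezkettapbog/ → hagezketapbog.
Rule 3 (regressive voicing assimilation): /z/ precedes the voiceless obstruent /k/, so it devoices to [s] by assimilation. /p/ precedes the voiced obstruent /b/, so it voices to [b] by assimilation. /hagezketapbog/ → hagesketabbog.
Rule 4 (stop-cluster e-epenthesis): /b/ and /b/ form a stop–stop cluster, so [e] is inserted between them. /hagesketabbog/ → hagesketabebog.
Rule 5 (final devoicing): /g/ is a voiced obstruent in word-final position, so it devoices to [k]. /hagesketabebog/ → hagesketabebok.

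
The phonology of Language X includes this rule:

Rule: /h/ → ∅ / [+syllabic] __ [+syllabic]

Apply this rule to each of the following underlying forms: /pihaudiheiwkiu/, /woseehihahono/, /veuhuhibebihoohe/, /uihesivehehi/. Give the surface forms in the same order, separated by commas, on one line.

piaudieiwkiu, woseeiaono, veuuibebiooe, uiesiveei

/pihaudiheiwkiu/: /h/ occurs between vowels /i/ and /a/, so it deletes. /h/ occurs between vowels /i/ and /e/, so it deletes. → [piaudieiwkiu].
/woseehihahono/: /h/ occurs between vowels /e/ and /i/, so it deletes. /h/ occurs between vowels /i/ and /a/, so it deletes. /h/ occurs between vowels /a/ and /o/, so it deletes. → [woseeiaono].
/veuhuhibebihoohe/: /h/ occurs between vowels /u/ and /u/, so it deletes. /h/ occurs between vowels /u/ and /i/, so it deletes. /h/ occurs between vowels /i/ and /o/, so it deletes. /h/ occurs between vowels /o/ and /e/, so it deletes. → [veuuibebiooe].
/uihesivehehi/: /h/ occurs between vowels /i/ and /e/, so it deletes. /h/ occurs between vowels /e/ and /e/, so it deletes. /h/ occurs between vowels /e/ and /i/, so it deletes. → [uiesiveei].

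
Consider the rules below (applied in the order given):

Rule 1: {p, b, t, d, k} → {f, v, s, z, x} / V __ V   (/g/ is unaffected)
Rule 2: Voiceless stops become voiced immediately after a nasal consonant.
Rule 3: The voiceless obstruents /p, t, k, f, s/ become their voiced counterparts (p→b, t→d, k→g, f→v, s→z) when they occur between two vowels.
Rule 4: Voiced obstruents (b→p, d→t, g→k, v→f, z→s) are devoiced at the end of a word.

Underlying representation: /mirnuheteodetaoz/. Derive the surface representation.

Rule 1 (intervocalic spirantization): /t/ is a stop between vowels /e/ and /e/, so it spirantizes to the fricative [s]. /d/ is a stop between vowels /o/ and /e/, so it spirantizes to the fricative [z]. /t/ is a stop between vowels /e/ and /a/, so it spirantizes to the fricative [s]. /mirnuheteodetaoz/ → mirnuheseozesaoz.
Rule 2 (post-nasal voicing): no segment meets the environment; /mirnuheseozesaoz/ is unchanged.
Rule 3 (intervocalic voicing): /s/ is a voiceless obstruent between vowels /e/ and /e/, so it voices to [z]. /s/ is a voiceless obstruent between vowels /e/ and /a/, so it voices to [z]. /mirnuheseozesaoz/ → mirnuhezeozezaoz.
Rule 4 (final devoicing): /z/ is a voiced obstruent in word-final position, so it devoices to [s]. /mirnuhezeozezaoz/ → mirnuhezeozezaos.

mirnuhezeozezaos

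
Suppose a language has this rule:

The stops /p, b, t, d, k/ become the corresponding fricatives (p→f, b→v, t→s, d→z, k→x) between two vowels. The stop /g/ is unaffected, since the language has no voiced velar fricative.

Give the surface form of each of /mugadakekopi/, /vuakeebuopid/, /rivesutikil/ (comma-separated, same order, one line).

mugazaxexofi, vuaxeevuofid, rivesusixil

/mugadakekopi/: /d/ is a stop between vowels /a/ and /a/, so it spirantizes to the fricative [z]. /k/ is a stop between vowels /a/ and /e/, so it spirantizes to the fricative [x]. /k/ is a stop between vowels /e/ and /o/, so it spirantizes to the fricative [x]. /p/ is a stop between vowels /o/ and /i/, so it spirantizes to the fricative [f]. → [mugazaxexofi].
/vuakeebuopid/: /k/ is a stop between vowels /a/ and /e/, so it spirantizes to the fricative [x]. /b/ is a stop between vowels /e/ and /u/, so it spirantizes to the fricative [v]. /p/ is a stop between vowels /o/ and /i/, so it spirantizes to the fricative [f]. → [vuaxeevuofid].
/rivesutikil/: /t/ is a stop between vowels /u/ and /i/, so it spirantizes to the fricative [s]. /k/ is a stop between vowels /i/ and /i/, so it spirantizes to the fricative [x]. → [rivesusixil].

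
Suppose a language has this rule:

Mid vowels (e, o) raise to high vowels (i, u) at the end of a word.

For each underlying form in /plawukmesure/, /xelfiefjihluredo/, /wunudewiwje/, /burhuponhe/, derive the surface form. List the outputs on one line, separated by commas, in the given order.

/plawukmesure/: /e/ is a mid vowel in word-final position, so it raises to [i]. → [plawukmesuri].
/xelfiefjihluredo/: /o/ is a mid vowel in word-final position, so it raises to [u]. → [xelfiefjihluredu].
/wunudewiwje/: /e/ is a mid vowel in word-final position, so it raises to [i]. → [wunudewiwji].
/burhuponhe/: /e/ is a mid vowel in word-final position, so it raises to [i]. → [burhuponhi].

plawukmesuri, xelfiefjihluredu, wunudewiwji, burhuponhi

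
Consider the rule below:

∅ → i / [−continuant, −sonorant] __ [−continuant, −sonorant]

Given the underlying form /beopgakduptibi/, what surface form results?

beopigakidupitibi

/p/ and /g/ form a stop–stop cluster, so [i] is inserted between them.
/k/ and /d/ form a stop–stop cluster, so [i] is inserted between them.
/p/ and /t/ form a stop–stop cluster, so [i] is inserted between them.
Surface form: [beopigakidupitibi].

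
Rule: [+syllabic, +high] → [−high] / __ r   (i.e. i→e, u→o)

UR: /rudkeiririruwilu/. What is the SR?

rudkeerereruwilu

/i/ is a high vowel immediately before /r/, so it lowers to [e].
/i/ is a high vowel immediately before /r/, so it lowers to [e].
/i/ is a high vowel immediately before /r/, so it lowers to [e].
The other instances of /u/, /i/ do not occur in the required environment and remain unchanged.
Surface form: [rudkeerereruwilu].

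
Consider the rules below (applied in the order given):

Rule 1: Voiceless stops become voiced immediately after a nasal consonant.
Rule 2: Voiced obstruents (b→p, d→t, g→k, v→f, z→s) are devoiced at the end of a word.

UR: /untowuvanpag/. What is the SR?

undowuvanbak

Rule 1 (post-nasal voicing): /t/ is a voiceless stop immediately after the nasal /n/, so it voices to [d]. /p/ is a voiceless stop immediately after the nasal /n/, so it voices to [b]. /untowuvanpag/ → undowuvanbag.
Rule 2 (final devoicing): /g/ is a voiced obstruent in word-final position, so it devoices to [k]. /undowuvanbag/ → undowuvanbak.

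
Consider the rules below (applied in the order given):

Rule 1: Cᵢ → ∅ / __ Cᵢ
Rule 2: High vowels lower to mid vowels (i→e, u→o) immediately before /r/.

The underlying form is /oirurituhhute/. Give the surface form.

oerorituhute

Rule 1 (degemination): /hh/ is a geminate; the first /h/ deletes. /oirurituhhute/ → oirurituhute.
Rule 2 (pre-rhotic lowering): /i/ is a high vowel immediately before /r/, so it lowers to [e]. /u/ is a high vowel immediately before /r/, so it lowers to [o]. /oirurituhute/ → oerorituhute.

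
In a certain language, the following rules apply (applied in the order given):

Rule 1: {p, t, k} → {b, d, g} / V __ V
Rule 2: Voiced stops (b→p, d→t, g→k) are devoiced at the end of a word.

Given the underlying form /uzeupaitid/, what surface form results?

Rule 1 (intervocalic voicing): /p/ is a voiceless stop between vowels /u/ and /a/, so it voices to [b]. /t/ is a voiceless stop between vowels /i/ and /i/, so it voices to [d]. /uzeupaitid/ → uzeubaidid.
Rule 2 (final devoicing): /d/ is a voiced stop in word-final position, so it devoices to [t]. /uzeubaidid/ → uzeubaidit.

uzeubaidit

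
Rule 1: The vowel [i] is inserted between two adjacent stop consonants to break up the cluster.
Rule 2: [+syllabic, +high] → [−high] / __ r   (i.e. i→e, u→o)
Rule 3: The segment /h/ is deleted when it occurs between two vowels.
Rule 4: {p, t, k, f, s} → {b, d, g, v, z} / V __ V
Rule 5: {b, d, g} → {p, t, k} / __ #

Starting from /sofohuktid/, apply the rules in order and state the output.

Rule 1 (stop-cluster i-epenthesis): /k/ and /t/ form a stop–stop cluster, so [i] is inserted between them. /sofohuktid/ → sofohukitid.
Rule 2 (pre-rhotic lowering): no segment meets the environment; /sofohukitid/ is unchanged.
Rule 3 (intervocalic h-deletion): /h/ occurs between vowels /o/ and /u/, so it deletes. /sofohukitid/ → sofoukitid.
Rule 4 (intervocalic voicing): /f/ is a voiceless obstruent between vowels /o/ and /o/, so it voices to [v]. /k/ is a voiceless obstruent between vowels /u/ and /i/, so it voices to [g]. /t/ is a voiceless obstruent between vowels /i/ and /i/, so it voices to [d]. /sofoukitid/ → sovougidid.
Rule 5 (final devoicing): /d/ is a voiced stop in word-final position, so it devoices to [t]. /sovougidid/ → sovougidit.

sovougidit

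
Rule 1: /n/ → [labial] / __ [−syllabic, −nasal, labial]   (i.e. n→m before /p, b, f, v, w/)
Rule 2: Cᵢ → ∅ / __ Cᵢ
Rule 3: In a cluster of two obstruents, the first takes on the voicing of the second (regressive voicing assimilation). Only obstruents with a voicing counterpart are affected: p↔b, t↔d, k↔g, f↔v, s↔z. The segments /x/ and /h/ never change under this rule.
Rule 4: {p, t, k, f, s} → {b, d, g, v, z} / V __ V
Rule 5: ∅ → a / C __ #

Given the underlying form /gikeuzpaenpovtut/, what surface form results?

gigeuspaempoftuta

Rule 1 (nasal place assimilation): /n/ precedes the labial consonant /p/, so it assimilates in place to [m]. /gikeuzpaenpovtut/ → gikeuzpaempovtut.
Rule 2 (degemination): no segment meets the environment; /gikeuzpaempovtut/ is unchanged.
Rule 3 (regressive voicing assimilation): /z/ precedes the voiceless obstruent /p/, so it devoices to [s] by assimilation. /v/ precedes the voiceless obstruent /t/, so it devoices to [f] by assimilation. /gikeuzpaempovtut/ → gikeuspaempoftut.
Rule 4 (intervocalic voicing): /k/ is a voiceless obstruent between vowels /i/ and /e/, so it voices to [g]. /gikeuspaempoftut/ → gigeuspaempoftut.
Rule 5 (final a-epenthesis): the form ends in the consonant /t/, so [a] is inserted word-finally. /gigeuspaempoftut/ → gigeuspaempoftuta.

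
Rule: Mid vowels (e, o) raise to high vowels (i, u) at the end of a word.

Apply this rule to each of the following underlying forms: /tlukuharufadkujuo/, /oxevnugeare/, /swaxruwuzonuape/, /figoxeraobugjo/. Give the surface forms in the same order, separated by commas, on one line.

tlukuharufadkujuu, oxevnugeari, swaxruwuzonuapi, figoxeraobugju

/tlukuharufadkujuo/: /o/ is a mid vowel in word-final position, so it raises to [u]. → [tlukuharufadkujuu].
/oxevnugeare/: /e/ is a mid vowel in word-final position, so it raises to [i]. → [oxevnugeari].
/swaxruwuzonuape/: /e/ is a mid vowel in word-final position, so it raises to [i]. → [swaxruwuzonuapi].
/figoxeraobugjo/: /o/ is a mid vowel in word-final position, so it raises to [u]. → [figoxeraobugju].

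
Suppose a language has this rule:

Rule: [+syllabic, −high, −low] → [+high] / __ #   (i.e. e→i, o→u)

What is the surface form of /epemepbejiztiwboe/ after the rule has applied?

/e/ is a mid vowel in word-final position, so it raises to [i].
Surface form: [epemepbejiztiwboi].

epemepbejiztiwboi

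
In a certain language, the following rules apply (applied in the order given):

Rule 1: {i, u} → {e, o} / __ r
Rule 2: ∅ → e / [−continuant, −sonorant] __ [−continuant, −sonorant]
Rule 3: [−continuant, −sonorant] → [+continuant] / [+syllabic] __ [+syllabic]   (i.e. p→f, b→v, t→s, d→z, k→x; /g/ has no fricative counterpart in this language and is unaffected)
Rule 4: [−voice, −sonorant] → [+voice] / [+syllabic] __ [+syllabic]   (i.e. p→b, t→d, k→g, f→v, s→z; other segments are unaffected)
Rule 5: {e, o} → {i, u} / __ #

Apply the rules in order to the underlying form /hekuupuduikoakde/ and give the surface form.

hexuuvuzuixoaxezi

Rule 1 (pre-rhotic lowering): no segment meets the environment; /hekuupuduikoakde/ is unchanged.
Rule 2 (stop-cluster e-epenthesis): /k/ and /d/ form a stop–stop cluster, so [e] is inserted between them. /hekuupuduikoakde/ → hekuupuduikoakede.
Rule 3 (intervocalic spirantization): /k/ is a stop between vowels /e/ and /u/, so it spirantizes to the fricative [x]. /p/ is a stop between vowels /u/ and /u/, so it spirantizes to the fricative [f]. /d/ is a stop between vowels /u/ and /u/, so it spirantizes to the fricative [z]. /k/ is a stop between vowels /i/ and /o/, so it spirantizes to the fricative [x]. /k/ is a stop between vowels /a/ and /e/, so it spirantizes to the fricative [x]. /d/ is a stop between vowels /e/ and /e/, so it spirantizes to the fricative [z]. /hekuupuduikoakede/ → hexuufuzuixoaxeze.
Rule 4 (intervocalic voicing): /f/ is a voiceless obstruent between vowels /u/ and /u/, so it voices to [v]. /hexuufuzuixoaxeze/ → hexuuvuzuixoaxeze.
Rule 5 (final vowel raising): /e/ is a mid vowel in word-final position, so it raises to [i]. /hexuuvuzuixoaxeze/ → hexuuvuzuixoaxezi.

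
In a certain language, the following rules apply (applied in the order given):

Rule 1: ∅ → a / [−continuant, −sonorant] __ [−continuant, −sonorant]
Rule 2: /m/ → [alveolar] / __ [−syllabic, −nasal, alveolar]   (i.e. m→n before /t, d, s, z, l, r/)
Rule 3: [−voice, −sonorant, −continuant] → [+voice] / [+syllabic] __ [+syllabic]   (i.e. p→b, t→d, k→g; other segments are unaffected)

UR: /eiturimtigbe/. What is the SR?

eidurintigabe

Rule 1 (stop-cluster a-epenthesis): /g/ and /b/ form a stop–stop cluster, so [a] is inserted between them. /eiturimtigbe/ → eiturimtigabe.
Rule 2 (nasal place assimilation): /m/ precedes the alveolar consonant /t/, so it assimilates in place to [n]. /eiturimtigabe/ → eiturintigabe.
Rule 3 (intervocalic voicing): /t/ is a voiceless stop between vowels /i/ and /u/, so it voices to [d]. /eiturintigabe/ → eidurintigabe.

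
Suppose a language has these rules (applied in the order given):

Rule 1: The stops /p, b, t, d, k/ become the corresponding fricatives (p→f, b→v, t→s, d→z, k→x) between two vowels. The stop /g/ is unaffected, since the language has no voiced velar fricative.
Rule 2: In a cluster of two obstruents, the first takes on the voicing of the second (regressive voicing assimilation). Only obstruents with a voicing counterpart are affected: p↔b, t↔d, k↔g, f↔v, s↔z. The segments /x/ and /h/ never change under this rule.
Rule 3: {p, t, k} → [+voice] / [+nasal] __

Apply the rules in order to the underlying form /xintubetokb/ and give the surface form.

xinduvesogb

Rule 1 (intervocalic spirantization): /b/ is a stop between vowels /u/ and /e/, so it spirantizes to the fricative [v]. /t/ is a stop between vowels /e/ and /o/, so it spirantizes to the fricative [s]. /xintubetokb/ → xintuvesokb.
Rule 2 (regressive voicing assimilation): /k/ precedes the voiced obstruent /b/, so it voices to [g] by assimilation. /xintuvesokb/ → xintuvesogb.
Rule 3 (post-nasal voicing): /t/ is a voiceless stop immediately after the nasal /n/, so it voices to [d]. /xintuvesogb/ → xinduvesogb.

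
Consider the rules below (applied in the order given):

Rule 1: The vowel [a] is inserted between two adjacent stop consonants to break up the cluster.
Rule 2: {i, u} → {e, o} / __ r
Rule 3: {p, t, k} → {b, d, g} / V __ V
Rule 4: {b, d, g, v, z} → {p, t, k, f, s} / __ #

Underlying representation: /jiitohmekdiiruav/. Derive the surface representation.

jiidohmegadieruaf

Rule 1 (stop-cluster a-epenthesis): /k/ and /d/ form a stop–stop cluster, so [a] is inserted between them. /jiitohmekdiiruav/ → jiitohmekadiiruav.
Rule 2 (pre-rhotic lowering): /i/ is a high vowel immediately before /r/, so it lowers to [e]. /jiitohmekadiiruav/ → jiitohmekadieruav.
Rule 3 (intervocalic voicing): /t/ is a voiceless stop between vowels /i/ and /o/, so it voices to [d]. /k/ is a voiceless stop between vowels /e/ and /a/, so it voices to [g]. /jiitohmekadieruav/ → jiidohmegadieruav.
Rule 4 (final devoicing): /v/ is a voiced obstruent in word-final position, so it devoices to [f]. /jiidohmegadieruav/ → jiidohmegadieruaf.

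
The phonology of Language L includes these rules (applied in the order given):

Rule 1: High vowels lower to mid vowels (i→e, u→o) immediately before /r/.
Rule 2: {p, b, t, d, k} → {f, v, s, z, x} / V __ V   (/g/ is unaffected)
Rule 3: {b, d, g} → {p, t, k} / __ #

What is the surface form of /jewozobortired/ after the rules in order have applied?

jewozovorteret

Rule 1 (pre-rhotic lowering): /i/ is a high vowel immediately before /r/, so it lowers to [e]. /jewozobortired/ → jewozobortered.
Rule 2 (intervocalic spirantization): /b/ is a stop between vowels /o/ and /o/, so it spirantizes to the fricative [v]. /jewozobortered/ → jewozovortered.
Rule 3 (final devoicing): /d/ is a voiced stop in word-final position, so it devoices to [t]. /jewozovortered/ → jewozovorteret.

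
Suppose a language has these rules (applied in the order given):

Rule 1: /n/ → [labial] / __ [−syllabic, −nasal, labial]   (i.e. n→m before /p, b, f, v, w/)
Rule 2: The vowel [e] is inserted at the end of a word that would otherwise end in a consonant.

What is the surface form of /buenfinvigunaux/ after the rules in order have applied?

Rule 1 (nasal place assimilation): /n/ precedes the labial consonant /f/, so it assimilates in place to [m]. /n/ precedes the labial consonant /v/, so it assimilates in place to [m]. /buenfinvigunaux/ → buemfimvigunaux.
Rule 2 (final e-epenthesis): the form ends in the consonant /x/, so [e] is inserted word-finally. /buemfimvigunaux/ → buemfimvigunauxe.

buemfimvigunauxe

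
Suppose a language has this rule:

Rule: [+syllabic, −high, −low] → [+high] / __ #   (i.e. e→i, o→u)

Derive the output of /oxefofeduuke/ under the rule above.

/e/ is a mid vowel in word-final position, so it raises to [i].
The other instances of /o/, /e/ do not occur in the required environment and remain unchanged.
Surface form: [oxefofeduuki].

oxefofeduuki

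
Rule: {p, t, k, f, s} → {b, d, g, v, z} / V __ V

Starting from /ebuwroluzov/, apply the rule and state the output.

ebuwroluzov

No segment of /ebuwroluzov/ meets the structural description of the rule, so the form surfaces unchanged.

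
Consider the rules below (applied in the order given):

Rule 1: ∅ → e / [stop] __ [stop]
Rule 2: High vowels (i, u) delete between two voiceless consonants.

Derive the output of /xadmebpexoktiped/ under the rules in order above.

Rule 1 (stop-cluster e-epenthesis): /b/ and /p/ form a stop–stop cluster, so [e] is inserted between them. /k/ and /t/ form a stop–stop cluster, so [e] is inserted between them. /xadmebpexoktiped/ → xadmebepexoketiped.
Rule 2 (high vowel syncope): /i/ is a high vowel flanked by voiceless consonants /t/ and /p/, so it deletes. /xadmebepexoketiped/ → xadmebepexoketped.

xadmebepexoketped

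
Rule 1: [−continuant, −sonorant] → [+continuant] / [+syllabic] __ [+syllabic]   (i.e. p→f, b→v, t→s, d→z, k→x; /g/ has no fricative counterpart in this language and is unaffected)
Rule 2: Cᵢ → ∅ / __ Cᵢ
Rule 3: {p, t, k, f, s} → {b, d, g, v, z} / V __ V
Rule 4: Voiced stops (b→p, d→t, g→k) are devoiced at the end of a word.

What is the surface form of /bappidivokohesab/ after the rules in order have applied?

babizivoxohezap

Rule 1 (intervocalic spirantization): /d/ is a stop between vowels /i/ and /i/, so it spirantizes to the fricative [z]. /k/ is a stop between vowels /o/ and /o/, so it spirantizes to the fricative [x]. /bappidivokohesab/ → bappizivoxohesab.
Rule 2 (degemination): /pp/ is a geminate; the first /p/ deletes. /bappizivoxohesab/ → bapizivoxohesab.
Rule 3 (intervocalic voicing): /p/ is a voiceless obstruent between vowels /a/ and /i/, so it voices to [b]. /s/ is a voiceless obstruent between vowels /e/ and /a/, so it voices to [z]. /bapizivoxohesab/ → babizivoxohezab.
Rule 4 (final devoicing): /b/ is a voiced stop in word-final position, so it devoices to [p]. /babizivoxohezab/ → babizivoxohezap.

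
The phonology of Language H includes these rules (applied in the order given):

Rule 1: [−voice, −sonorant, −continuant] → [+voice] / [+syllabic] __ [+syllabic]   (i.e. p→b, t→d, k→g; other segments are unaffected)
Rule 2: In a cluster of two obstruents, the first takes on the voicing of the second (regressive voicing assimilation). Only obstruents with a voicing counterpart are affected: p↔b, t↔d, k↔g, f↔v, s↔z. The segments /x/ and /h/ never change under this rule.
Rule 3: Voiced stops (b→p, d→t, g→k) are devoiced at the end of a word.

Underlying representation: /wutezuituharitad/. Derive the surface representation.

Rule 1 (intervocalic voicing): /t/ is a voiceless stop between vowels /u/ and /e/, so it voices to [d]. /t/ is a voiceless stop between vowels /i/ and /u/, so it voices to [d]. /t/ is a voiceless stop between vowels /i/ and /a/, so it voices to [d]. /wutezuituharitad/ → wudezuiduharidad.
Rule 2 (regressive voicing assimilation): no segment meets the environment; /wudezuiduharidad/ is unchanged.
Rule 3 (final devoicing): /d/ is a voiced stop in word-final position, so it devoices to [t]. /wudezuiduharidad/ → wudezuiduharidat.

wudezuiduharidat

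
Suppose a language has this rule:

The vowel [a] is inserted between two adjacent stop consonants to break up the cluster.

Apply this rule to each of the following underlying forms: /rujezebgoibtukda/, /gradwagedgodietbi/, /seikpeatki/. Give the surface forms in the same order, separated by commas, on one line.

/rujezebgoibtukda/: /b/ and /g/ form a stop–stop cluster, so [a] is inserted between them. /b/ and /t/ form a stop–stop cluster, so [a] is inserted between them. /k/ and /d/ form a stop–stop cluster, so [a] is inserted between them. → [rujezebagoibatukada].
/gradwagedgodietbi/: /d/ and /g/ form a stop–stop cluster, so [a] is inserted between them. /t/ and /b/ form a stop–stop cluster, so [a] is inserted between them. → [gradwagedagodietabi].
/seikpeatki/: /k/ and /p/ form a stop–stop cluster, so [a] is inserted between them. /t/ and /k/ form a stop–stop cluster, so [a] is inserted between them. → [seikapeataki].

rujezebagoibatukada, gradwagedagodietabi, seikapeataki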